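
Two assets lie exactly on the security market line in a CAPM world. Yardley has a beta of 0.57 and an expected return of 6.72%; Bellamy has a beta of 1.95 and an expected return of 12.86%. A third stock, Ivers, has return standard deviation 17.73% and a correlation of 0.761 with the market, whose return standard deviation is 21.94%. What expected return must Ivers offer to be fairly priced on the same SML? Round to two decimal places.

MRP = (12.86% − 6.72%) / (1.95 − 0.57) = 4.4493%
R_f = 6.72% − 0.57 × 4.4493% = 4.1839%
β_Ivers = ρ·σ_i/σ_m = 0.761 × 17.73 / 21.94 = 0.6150
E(R_Ivers) = R_f + β × MRP = 4.1839% + 0.6150 × 4.4493% = 6.92%

6.92%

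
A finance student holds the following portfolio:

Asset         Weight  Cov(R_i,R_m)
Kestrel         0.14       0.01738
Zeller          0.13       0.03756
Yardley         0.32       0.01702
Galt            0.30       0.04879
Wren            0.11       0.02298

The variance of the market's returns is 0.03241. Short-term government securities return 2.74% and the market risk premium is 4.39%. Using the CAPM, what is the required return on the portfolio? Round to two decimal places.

6.79%

β_Kestrel = 0.01738 / 0.03241 = 0.5363
β_Zeller = 0.03756 / 0.03241 = 1.1589
β_Yardley = 0.01702 / 0.03241 = 0.5251
β_Galt = 0.04879 / 0.03241 = 1.5054
β_Wren = 0.02298 / 0.03241 = 0.7090
β_P = Σ w_i β_i = 0.14×0.5363 + 0.13×1.1589 + 0.32×0.5251 + 0.30×1.5054 + 0.11×0.7090 = 0.9234
E(R_P) = R_f + β_P × MRP = 2.74% + 0.9234 × 4.39% = 6.79%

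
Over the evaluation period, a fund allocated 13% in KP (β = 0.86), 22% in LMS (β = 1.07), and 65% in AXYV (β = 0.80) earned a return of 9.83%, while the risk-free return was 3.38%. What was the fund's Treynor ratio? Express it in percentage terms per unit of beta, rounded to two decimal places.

7.44%

β_P = 0.13×0.86 + 0.22×1.07 + 0.65×0.80 = 0.8672
Treynor = (R_P − R_f) / β_P = (9.83% − 3.38%) / 0.8672 = 6.45% / 0.8672 = 7.44%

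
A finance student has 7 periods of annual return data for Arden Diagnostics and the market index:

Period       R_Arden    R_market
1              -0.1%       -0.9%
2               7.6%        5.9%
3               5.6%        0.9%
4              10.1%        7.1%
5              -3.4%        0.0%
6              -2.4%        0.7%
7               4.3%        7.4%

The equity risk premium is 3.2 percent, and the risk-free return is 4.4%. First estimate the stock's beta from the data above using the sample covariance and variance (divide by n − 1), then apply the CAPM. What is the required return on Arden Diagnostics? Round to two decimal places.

7.92%

Mean R_i = (-0.1 + 7.6 + 5.6 + 10.1 − 3.4 − 2.4 + 4.3) / 7 = 3.1000%
Mean R_m = (-0.9 + 5.9 + 0.9 + 7.1 + 0.0 + 0.7 + 7.4) / 7 = 3.0143%
Σ(R_i − R̄_i)(R_m − R̄_m) = 86.4100  ⇒  Cov = 86.4100 / 6 = 14.4017
Σ(R_m − R̄_m)² = 78.4886  ⇒  Var(R_m) = 78.4886 / 6 = 13.0814
β = Cov / Var(R_m) = 14.4017 / 13.0814 = 1.1009
E(R) = R_f + β × MRP = 4.4% + 1.1009 × 3.2% = 7.92%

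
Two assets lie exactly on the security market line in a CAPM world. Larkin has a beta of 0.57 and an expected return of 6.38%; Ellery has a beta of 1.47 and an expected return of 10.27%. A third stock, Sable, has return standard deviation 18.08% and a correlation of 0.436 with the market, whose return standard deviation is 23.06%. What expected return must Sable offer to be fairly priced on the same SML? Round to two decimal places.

MRP = (10.27% − 6.38%) / (1.47 − 0.57) = 4.3222%
R_f = 6.38% − 0.57 × 4.3222% = 3.9163%
β_Sable = ρ·σ_i/σ_m = 0.436 × 18.08 / 23.06 = 0.3418
E(R_Sable) = R_f + β × MRP = 3.9163% + 0.3418 × 4.3222% = 5.39%

5.39%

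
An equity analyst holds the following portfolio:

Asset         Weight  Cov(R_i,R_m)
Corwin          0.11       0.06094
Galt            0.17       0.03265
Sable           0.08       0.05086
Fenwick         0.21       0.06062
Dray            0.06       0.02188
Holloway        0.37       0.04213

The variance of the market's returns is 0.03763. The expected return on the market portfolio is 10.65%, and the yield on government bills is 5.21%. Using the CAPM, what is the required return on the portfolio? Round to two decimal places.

11.85%

β_Corwin = 0.06094 / 0.03763 = 1.6195
β_Galt = 0.03265 / 0.03763 = 0.8677
β_Sable = 0.05086 / 0.03763 = 1.3516
β_Fenwick = 0.06062 / 0.03763 = 1.6109
β_Dray = 0.02188 / 0.03763 = 0.5815
β_Holloway = 0.04213 / 0.03763 = 1.1196
β_P = Σ w_i β_i = 0.11×1.6195 + 0.17×0.8677 + 0.08×1.3516 + 0.21×1.6109 + 0.06×0.5815 + 0.37×1.1196 = 1.2212
MRP = 10.65% − 5.21% = 5.44%
E(R_P) = R_f + β_P × MRP = 5.21% + 1.2212 × 5.44% = 11.85%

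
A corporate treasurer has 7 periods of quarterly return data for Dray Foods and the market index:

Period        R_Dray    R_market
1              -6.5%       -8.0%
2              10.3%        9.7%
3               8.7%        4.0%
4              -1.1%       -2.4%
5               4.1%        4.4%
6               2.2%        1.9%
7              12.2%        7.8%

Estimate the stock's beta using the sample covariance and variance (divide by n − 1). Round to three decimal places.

1.054

Mean R_i = (-6.5 + 10.3 + 8.7 − 1.1 + 4.1 + 2.2 + 12.2) / 7 = 4.2714%
Mean R_m = (-8.0 + 9.7 + 4.0 − 2.4 + 4.4 + 1.9 + 7.8) / 7 = 2.4857%
Σ(R_i − R̄_i)(R_m − R̄_m) = 232.4071  ⇒  Cov = 232.4071 / 6 = 38.7345
Σ(R_m − R̄_m)² = 220.4086  ⇒  Var(R_m) = 220.4086 / 6 = 36.7348
β = Cov / Var(R_m) = 38.7345 / 36.7348 = 1.0544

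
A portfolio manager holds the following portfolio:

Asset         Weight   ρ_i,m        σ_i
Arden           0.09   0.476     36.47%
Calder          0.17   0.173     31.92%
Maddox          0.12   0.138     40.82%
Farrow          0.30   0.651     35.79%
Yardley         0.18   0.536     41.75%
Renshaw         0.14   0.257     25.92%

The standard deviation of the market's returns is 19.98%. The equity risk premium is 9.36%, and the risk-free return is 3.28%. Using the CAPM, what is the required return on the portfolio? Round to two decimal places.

β_Arden = 0.476 × 36.47% / 19.98% = 0.8689
β_Calder = 0.173 × 31.92% / 19.98% = 0.2764
β_Maddox = 0.138 × 40.82% / 19.98% = 0.2819
β_Farrow = 0.651 × 35.79% / 19.98% = 1.1661
β_Yardley = 0.536 × 41.75% / 19.98% = 1.1200
β_Renshaw = 0.257 × 25.92% / 19.98% = 0.3334
β_P = Σ w_i β_i = 0.09×0.8689 + 0.17×0.2764 + 0.12×0.2819 + 0.30×1.1661 + 0.18×1.1200 + 0.14×0.3334 = 0.7571
E(R_P) = R_f + β_P × MRP = 3.28% + 0.7571 × 9.36% = 10.37%

10.37%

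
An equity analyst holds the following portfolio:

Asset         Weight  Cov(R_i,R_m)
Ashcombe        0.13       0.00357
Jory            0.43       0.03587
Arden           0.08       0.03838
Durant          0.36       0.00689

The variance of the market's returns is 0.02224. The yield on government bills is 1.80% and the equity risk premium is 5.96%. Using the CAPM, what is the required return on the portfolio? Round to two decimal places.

β_Ashcombe = 0.00357 / 0.02224 = 0.1605
β_Jory = 0.03587 / 0.02224 = 1.6129
β_Arden = 0.03838 / 0.02224 = 1.7257
β_Durant = 0.00689 / 0.02224 = 0.3098
β_P = Σ w_i β_i = 0.13×0.1605 + 0.43×1.6129 + 0.08×1.7257 + 0.36×0.3098 = 0.9640
E(R_P) = R_f + β_P × MRP = 1.80% + 0.9640 × 5.96% = 7.55%

7.55%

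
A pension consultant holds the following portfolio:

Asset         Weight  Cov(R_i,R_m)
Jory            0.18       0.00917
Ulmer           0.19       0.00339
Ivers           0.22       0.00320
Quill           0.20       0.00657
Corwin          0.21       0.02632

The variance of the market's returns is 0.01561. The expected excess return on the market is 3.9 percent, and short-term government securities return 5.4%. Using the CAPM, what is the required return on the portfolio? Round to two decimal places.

7.86%

β_Jory = 0.00917 / 0.01561 = 0.5874
β_Ulmer = 0.00339 / 0.01561 = 0.2172
β_Ivers = 0.00320 / 0.01561 = 0.2050
β_Quill = 0.00657 / 0.01561 = 0.4209
β_Corwin = 0.02632 / 0.01561 = 1.6861
β_P = Σ w_i β_i = 0.18×0.5874 + 0.19×0.2172 + 0.22×0.2050 + 0.20×0.4209 + 0.21×1.6861 = 0.6304
E(R_P) = R_f + β_P × MRP = 5.4% + 0.6304 × 3.9% = 7.86%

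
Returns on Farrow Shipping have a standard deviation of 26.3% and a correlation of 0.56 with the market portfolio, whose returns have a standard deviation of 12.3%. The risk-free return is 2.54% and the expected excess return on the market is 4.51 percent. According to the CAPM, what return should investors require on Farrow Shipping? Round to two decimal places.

7.94%

β = ρ × σ_i / σ_m = 0.56 × 26.3% / 12.3% = 1.1974
E(R) = 2.54% + 1.1974 × 4.51% = 7.94%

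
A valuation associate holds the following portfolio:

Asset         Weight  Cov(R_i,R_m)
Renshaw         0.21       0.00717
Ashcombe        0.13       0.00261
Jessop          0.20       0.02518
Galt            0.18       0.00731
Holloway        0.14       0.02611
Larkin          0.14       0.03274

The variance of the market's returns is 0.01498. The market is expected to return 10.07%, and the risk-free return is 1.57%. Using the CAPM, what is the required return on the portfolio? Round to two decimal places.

β_Renshaw = 0.00717 / 0.01498 = 0.4786
β_Ashcombe = 0.00261 / 0.01498 = 0.1742
β_Jessop = 0.02518 / 0.01498 = 1.6809
β_Galt = 0.00731 / 0.01498 = 0.4880
β_Holloway = 0.02611 / 0.01498 = 1.7430
β_Larkin = 0.03274 / 0.01498 = 2.1856
β_P = Σ w_i β_i = 0.21×0.4786 + 0.13×0.1742 + 0.20×1.6809 + 0.18×0.4880 + 0.14×1.7430 + 0.14×2.1856 = 1.0972
MRP = 10.07% − 1.57% = 8.50%
E(R_P) = R_f + β_P × MRP = 1.57% + 1.0972 × 8.50% = 10.90%

10.90%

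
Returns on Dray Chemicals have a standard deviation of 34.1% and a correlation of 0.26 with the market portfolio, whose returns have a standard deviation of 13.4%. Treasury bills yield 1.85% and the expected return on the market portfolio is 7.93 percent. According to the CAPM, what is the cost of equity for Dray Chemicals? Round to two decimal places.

β = ρ × σ_i / σ_m = 0.26 × 34.1% / 13.4% = 0.6616
MRP = 7.93% − 1.85% = 6.08%
E(R) = 1.85% + 0.6616 × 6.08% = 5.87%

5.87%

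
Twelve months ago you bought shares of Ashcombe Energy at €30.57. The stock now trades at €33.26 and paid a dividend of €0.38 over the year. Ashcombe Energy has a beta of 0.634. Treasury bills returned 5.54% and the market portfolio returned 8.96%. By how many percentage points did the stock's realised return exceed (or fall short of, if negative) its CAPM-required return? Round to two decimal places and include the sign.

Realised HPR = (P1 + D1 − P0) / P0 = (33.26 + 0.38 − 30.57) / 30.57 = 3.07 / 30.57 = 10.0425%
MRP = 8.96% − 5.54% = 3.42%
CAPM required = R_f + β·MRP = 5.54% + 0.634 × 3.42% = 7.70828%
α = realised − required = 10.0425% − 7.70828% = +2.33%

+2.33%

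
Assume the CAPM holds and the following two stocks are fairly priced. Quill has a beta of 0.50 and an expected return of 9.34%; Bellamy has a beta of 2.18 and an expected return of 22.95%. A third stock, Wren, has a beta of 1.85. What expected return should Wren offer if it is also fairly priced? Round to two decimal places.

MRP (SML slope) = (22.95% − 9.34%) / (2.18 − 0.50) = 13.61% / 1.68 = 8.1012%
R_f (intercept) = 9.34% − 0.50 × 8.1012% = 5.2894%
E(R_Wren) = R_f + β × MRP = 5.2894% + 1.85 × 8.1012% = 20.28%

20.28%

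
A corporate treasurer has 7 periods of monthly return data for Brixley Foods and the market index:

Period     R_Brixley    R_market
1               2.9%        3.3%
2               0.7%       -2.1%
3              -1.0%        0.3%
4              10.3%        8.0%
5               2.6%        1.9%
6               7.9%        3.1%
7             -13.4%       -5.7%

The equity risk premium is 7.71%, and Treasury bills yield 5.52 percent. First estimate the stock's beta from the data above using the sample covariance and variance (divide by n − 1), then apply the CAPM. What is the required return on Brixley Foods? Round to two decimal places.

Mean R_i = (2.9 + 0.7 − 1.0 + 10.3 + 2.6 + 7.9 − 13.4) / 7 = 1.4286%
Mean R_m = (3.3 − 2.1 + 0.3 + 8.0 + 1.9 + 3.1 − 5.7) / 7 = 1.2571%
Σ(R_i − R̄_i)(R_m − R̄_m) = 183.4386  ⇒  Cov = 183.4386 / 6 = 30.5731
Σ(R_m − R̄_m)² = 114.0371  ⇒  Var(R_m) = 114.0371 / 6 = 19.0062
β = Cov / Var(R_m) = 30.5731 / 19.0062 = 1.6086
E(R) = R_f + β × MRP = 5.52% + 1.6086 × 7.71% = 17.92%

17.92%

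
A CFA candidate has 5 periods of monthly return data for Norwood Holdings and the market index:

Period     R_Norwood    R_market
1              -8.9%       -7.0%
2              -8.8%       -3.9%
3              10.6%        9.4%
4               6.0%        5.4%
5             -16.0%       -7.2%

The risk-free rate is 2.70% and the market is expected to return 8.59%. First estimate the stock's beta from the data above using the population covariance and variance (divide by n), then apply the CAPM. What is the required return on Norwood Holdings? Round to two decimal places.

11.17%

Mean R_i = (-8.9 − 8.8 + 10.6 + 6.0 − 16.0) / 5 = -3.4200%
Mean R_m = (-7.0 − 3.9 + 9.4 + 5.4 − 7.2) / 5 = -0.6600%
Σ(R_i − R̄_i)(R_m − R̄_m) = 332.5740  ⇒  Cov = 332.5740 / 5 = 66.5148
Σ(R_m − R̄_m)² = 231.3920  ⇒  Var(R_m) = 231.3920 / 5 = 46.2784
β = Cov / Var(R_m) = 66.5148 / 46.2784 = 1.4373
MRP = 8.59% − 2.70% = 5.89%
E(R) = R_f + β × MRP = 2.70% + 1.4373 × 5.89% = 11.17%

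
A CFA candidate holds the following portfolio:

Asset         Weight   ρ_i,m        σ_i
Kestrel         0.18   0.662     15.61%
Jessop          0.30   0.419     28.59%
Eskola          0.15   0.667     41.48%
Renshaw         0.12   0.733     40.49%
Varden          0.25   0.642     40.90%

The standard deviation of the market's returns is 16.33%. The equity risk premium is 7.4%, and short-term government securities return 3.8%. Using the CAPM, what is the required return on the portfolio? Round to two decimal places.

β_Kestrel = 0.662 × 15.61% / 16.33% = 0.6328
β_Jessop = 0.419 × 28.59% / 16.33% = 0.7336
β_Eskola = 0.667 × 41.48% / 16.33% = 1.6943
β_Renshaw = 0.733 × 40.49% / 16.33% = 1.8175
β_Varden = 0.642 × 40.90% / 16.33% = 1.6079
β_P = Σ w_i β_i = 0.18×0.6328 + 0.30×0.7336 + 0.15×1.6943 + 0.12×1.8175 + 0.25×1.6079 = 1.2082
E(R_P) = R_f + β_P × MRP = 3.8% + 1.2082 × 7.4% = 12.74%

12.74%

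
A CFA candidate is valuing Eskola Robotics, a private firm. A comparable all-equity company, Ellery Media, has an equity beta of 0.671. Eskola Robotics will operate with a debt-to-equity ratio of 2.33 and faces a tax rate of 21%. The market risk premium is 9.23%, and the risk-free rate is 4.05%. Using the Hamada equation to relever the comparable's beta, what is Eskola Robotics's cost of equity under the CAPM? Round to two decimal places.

21.64%

β_L = β_U × [1 + (1 − t)(D/E)] = 0.671 × [1 + (1 − 0.21) × 2.33]
    = 0.671 × [1 + 0.79 × 2.33] = 0.671 × 2.8407 = 1.9061
E(R) = R_f + β_L × MRP = 4.05% + 1.9061 × 9.23% = 21.64%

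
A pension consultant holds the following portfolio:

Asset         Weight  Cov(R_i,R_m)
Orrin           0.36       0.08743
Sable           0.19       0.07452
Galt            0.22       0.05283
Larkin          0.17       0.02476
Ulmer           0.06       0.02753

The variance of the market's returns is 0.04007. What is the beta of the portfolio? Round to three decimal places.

1.575

β_Orrin = 0.08743 / 0.04007 = 2.1819
β_Sable = 0.07452 / 0.04007 = 1.8597
β_Galt = 0.05283 / 0.04007 = 1.3184
β_Larkin = 0.02476 / 0.04007 = 0.6179
β_Ulmer = 0.02753 / 0.04007 = 0.6870
β_P = Σ w_i β_i = 0.36×2.1819 + 0.19×1.8597 + 0.22×1.3184 + 0.17×0.6179 + 0.06×0.6870 = 1.5751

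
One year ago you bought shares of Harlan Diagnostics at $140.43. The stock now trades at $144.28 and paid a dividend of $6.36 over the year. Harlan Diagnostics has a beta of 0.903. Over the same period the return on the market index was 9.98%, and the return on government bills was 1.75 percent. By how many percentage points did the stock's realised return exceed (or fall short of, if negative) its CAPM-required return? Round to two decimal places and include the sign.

Realised HPR = (P1 + D1 − P0) / P0 = (144.28 + 6.36 − 140.43) / 140.43 = 10.21 / 140.43 = 7.2705%
MRP = 9.98% − 1.75% = 8.23%
CAPM required = R_f + β·MRP = 1.75% + 0.903 × 8.23% = 9.18169%
α = realised − required = 7.2705% − 9.18169% = -1.91%

-1.91%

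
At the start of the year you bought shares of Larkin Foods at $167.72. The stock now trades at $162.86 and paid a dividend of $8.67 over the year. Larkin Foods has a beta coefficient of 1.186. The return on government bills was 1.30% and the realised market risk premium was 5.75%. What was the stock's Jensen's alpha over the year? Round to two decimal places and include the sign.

-5.85%

Realised HPR = (P1 + D1 − P0) / P0 = (162.86 + 8.67 − 167.72) / 167.72 = 3.81 / 167.72 = 2.2716%
CAPM required = R_f + β·MRP = 1.30% + 1.186 × 5.75% = 8.11950%
α = realised − required = 2.2716% − 8.11950% = -5.85%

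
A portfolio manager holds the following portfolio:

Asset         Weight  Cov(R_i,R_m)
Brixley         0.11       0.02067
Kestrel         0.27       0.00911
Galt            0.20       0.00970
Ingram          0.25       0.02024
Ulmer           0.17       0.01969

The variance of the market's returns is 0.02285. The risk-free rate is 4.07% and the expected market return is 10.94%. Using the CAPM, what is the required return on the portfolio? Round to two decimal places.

8.60%

β_Brixley = 0.02067 / 0.02285 = 0.9046
β_Kestrel = 0.00911 / 0.02285 = 0.3987
β_Galt = 0.00970 / 0.02285 = 0.4245
β_Ingram = 0.02024 / 0.02285 = 0.8858
β_Ulmer = 0.01969 / 0.02285 = 0.8617
β_P = Σ w_i β_i = 0.11×0.9046 + 0.27×0.3987 + 0.20×0.4245 + 0.25×0.8858 + 0.17×0.8617 = 0.6600
MRP = 10.94% − 4.07% = 6.87%
E(R_P) = R_f + β_P × MRP = 4.07% + 0.6600 × 6.87% = 8.60%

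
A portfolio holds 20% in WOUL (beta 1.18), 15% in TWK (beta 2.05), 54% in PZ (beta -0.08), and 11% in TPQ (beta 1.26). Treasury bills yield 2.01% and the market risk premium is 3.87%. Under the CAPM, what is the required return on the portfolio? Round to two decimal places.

β_P = Σ w_i β_i = 0.20×1.18 + 0.15×2.05 + 0.54×-0.08 + 0.11×1.26 = 0.6389
E(R_P) = R_f + β_P × MRP = 2.01% + 0.6389 × 3.87% = 4.48%

4.48%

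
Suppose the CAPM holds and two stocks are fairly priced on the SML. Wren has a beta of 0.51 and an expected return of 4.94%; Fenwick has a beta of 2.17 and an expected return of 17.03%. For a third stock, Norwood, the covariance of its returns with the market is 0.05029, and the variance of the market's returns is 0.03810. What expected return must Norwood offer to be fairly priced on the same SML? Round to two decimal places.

MRP = (17.03% − 4.94%) / (2.17 − 0.51) = 7.2831%
R_f = 4.94% − 0.51 × 7.2831% = 1.2256%
β_Norwood = Cov / Var(R_m) = 0.05029 / 0.03810 = 1.3199
E(R_Norwood) = R_f + β × MRP = 1.2256% + 1.3199 × 7.2831% = 10.84%

10.84%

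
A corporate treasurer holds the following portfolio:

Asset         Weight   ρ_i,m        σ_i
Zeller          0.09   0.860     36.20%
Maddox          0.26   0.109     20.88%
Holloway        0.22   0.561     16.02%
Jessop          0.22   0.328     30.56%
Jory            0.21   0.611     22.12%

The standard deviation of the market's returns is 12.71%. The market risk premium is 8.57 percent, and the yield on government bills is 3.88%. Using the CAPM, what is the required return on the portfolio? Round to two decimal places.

β_Zeller = 0.860 × 36.20% / 12.71% = 2.4494
β_Maddox = 0.109 × 20.88% / 12.71% = 0.1791
β_Holloway = 0.561 × 16.02% / 12.71% = 0.7071
β_Jessop = 0.328 × 30.56% / 12.71% = 0.7886
β_Jory = 0.611 × 22.12% / 12.71% = 1.0634
β_P = Σ w_i β_i = 0.09×2.4494 + 0.26×0.1791 + 0.22×0.7071 + 0.22×0.7886 + 0.21×1.0634 = 0.8194
E(R_P) = R_f + β_P × MRP = 3.88% + 0.8194 × 8.57% = 10.90%

10.90%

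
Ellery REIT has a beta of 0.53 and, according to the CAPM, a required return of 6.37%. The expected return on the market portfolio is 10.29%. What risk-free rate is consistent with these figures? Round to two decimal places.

1.95%

E(R) = R_f + β(E(R_m) − R_f) = R_f(1 − β) + β·E(R_m)
6.37% = R_f × (1 − 0.53) + 0.53 × 10.29%
6.37% = R_f × 0.47 + 5.4537%
R_f = (6.37% − 5.4537%) / 0.47 = 1.95%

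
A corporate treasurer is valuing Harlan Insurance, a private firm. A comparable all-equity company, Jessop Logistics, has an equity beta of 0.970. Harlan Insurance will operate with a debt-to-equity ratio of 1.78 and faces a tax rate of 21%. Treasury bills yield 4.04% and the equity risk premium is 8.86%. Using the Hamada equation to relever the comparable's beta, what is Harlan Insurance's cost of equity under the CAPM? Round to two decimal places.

24.72%

β_L = β_U × [1 + (1 − t)(D/E)] = 0.970 × [1 + (1 − 0.21) × 1.78]
    = 0.970 × [1 + 0.79 × 1.78] = 0.970 × 2.4062 = 2.3340
E(R) = R_f + β_L × MRP = 4.04% + 2.3340 × 8.86% = 24.72%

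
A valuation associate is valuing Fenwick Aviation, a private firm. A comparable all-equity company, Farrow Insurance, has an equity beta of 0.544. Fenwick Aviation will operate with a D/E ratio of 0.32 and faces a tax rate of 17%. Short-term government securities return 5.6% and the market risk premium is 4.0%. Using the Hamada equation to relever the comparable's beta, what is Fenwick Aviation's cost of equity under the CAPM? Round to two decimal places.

8.35%

β_L = β_U × [1 + (1 − t)(D/E)] = 0.544 × [1 + (1 − 0.17) × 0.32]
    = 0.544 × [1 + 0.83 × 0.32] = 0.544 × 1.2656 = 0.6885
E(R) = R_f + β_L × MRP = 5.6% + 0.6885 × 4.0% = 8.35%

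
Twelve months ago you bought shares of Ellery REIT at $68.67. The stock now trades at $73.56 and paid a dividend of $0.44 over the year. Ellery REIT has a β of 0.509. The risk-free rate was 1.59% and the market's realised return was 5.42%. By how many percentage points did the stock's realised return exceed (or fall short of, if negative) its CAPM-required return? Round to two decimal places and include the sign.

Realised HPR = (P1 + D1 − P0) / P0 = (73.56 + 0.44 − 68.67) / 68.67 = 5.33 / 68.67 = 7.7618%
MRP = 5.42% − 1.59% = 3.83%
CAPM required = R_f + β·MRP = 1.59% + 0.509 × 3.83% = 3.53947%
α = realised − required = 7.7618% − 3.53947% = +4.22%

+4.22%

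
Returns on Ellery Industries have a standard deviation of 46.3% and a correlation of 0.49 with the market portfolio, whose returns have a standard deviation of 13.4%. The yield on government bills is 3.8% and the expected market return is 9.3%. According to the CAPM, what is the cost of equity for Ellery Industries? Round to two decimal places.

β = ρ × σ_i / σ_m = 0.49 × 46.3% / 13.4% = 1.6931
MRP = 9.3% − 3.8% = 5.50%
E(R) = 3.8% + 1.6931 × 5.5% = 13.11%

13.11%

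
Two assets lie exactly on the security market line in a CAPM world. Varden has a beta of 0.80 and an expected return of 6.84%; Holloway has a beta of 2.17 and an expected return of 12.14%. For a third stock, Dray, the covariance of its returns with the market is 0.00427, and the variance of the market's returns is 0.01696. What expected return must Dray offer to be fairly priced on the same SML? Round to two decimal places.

4.72%

MRP = (12.14% − 6.84%) / (2.17 − 0.80) = 3.8686%
R_f = 6.84% − 0.80 × 3.8686% = 3.7451%
β_Dray = Cov / Var(R_m) = 0.00427 / 0.01696 = 0.2518
E(R_Dray) = R_f + β × MRP = 3.7451% + 0.2518 × 3.8686% = 4.72%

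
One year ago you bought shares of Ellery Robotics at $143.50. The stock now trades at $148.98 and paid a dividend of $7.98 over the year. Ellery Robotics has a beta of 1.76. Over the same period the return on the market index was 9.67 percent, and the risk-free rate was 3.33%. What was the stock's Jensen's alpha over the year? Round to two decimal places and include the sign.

-5.11%

Realised HPR = (P1 + D1 − P0) / P0 = (148.98 + 7.98 − 143.50) / 143.50 = 13.46 / 143.50 = 9.3798%
MRP = 9.67% − 3.33% = 6.34%
CAPM required = R_f + β·MRP = 3.33% + 1.76 × 6.34% = 14.4884%
α = realised − required = 9.3798% − 14.4884% = -5.11%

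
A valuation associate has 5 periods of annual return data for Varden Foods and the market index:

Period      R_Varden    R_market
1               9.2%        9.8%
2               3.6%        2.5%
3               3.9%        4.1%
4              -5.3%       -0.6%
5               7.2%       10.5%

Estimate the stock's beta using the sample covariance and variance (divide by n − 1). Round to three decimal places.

1.052

Mean R_i = (9.2 + 3.6 + 3.9 − 5.3 + 7.2) / 5 = 3.7200%
Mean R_m = (9.8 + 2.5 + 4.1 − 0.6 + 10.5) / 5 = 5.2600%
Σ(R_i − R̄_i)(R_m − R̄_m) = 96.0940  ⇒  Cov = 96.0940 / 4 = 24.0235
Σ(R_m − R̄_m)² = 91.3720  ⇒  Var(R_m) = 91.3720 / 4 = 22.8430
β = Cov / Var(R_m) = 24.0235 / 22.8430 = 1.0517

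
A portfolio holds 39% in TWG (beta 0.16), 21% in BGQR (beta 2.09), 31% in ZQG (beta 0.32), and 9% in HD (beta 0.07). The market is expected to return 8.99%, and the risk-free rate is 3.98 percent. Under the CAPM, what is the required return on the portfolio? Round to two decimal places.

7.02%

β_P = Σ w_i β_i = 0.39×0.16 + 0.21×2.09 + 0.31×0.32 + 0.09×0.07 = 0.6068
MRP = 8.99% − 3.98% = 5.01%
E(R_P) = R_f + β_P × MRP = 3.98% + 0.6068 × 5.01% = 7.02%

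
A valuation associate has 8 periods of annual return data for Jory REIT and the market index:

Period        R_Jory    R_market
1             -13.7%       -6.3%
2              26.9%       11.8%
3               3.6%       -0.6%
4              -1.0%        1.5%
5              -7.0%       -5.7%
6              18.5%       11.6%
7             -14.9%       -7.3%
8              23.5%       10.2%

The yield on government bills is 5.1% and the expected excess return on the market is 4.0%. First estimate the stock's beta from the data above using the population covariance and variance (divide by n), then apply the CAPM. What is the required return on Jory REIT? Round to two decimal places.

Mean R_i = (-13.7 + 26.9 + 3.6 − 1.0 − 7.0 + 18.5 − 14.9 + 23.5) / 8 = 4.4875%
Mean R_m = (-6.3 + 11.8 − 0.6 + 1.5 − 5.7 + 11.6 − 7.3 + 10.2) / 8 = 1.9000%
Σ(R_i − R̄_i)(R_m − R̄_m) = 934.8300  ⇒  Cov = 934.8300 / 8 = 116.8538
Σ(R_m − R̄_m)² = 477.0400  ⇒  Var(R_m) = 477.0400 / 8 = 59.6300
β = Cov / Var(R_m) = 116.8538 / 59.6300 = 1.9596
E(R) = R_f + β × MRP = 5.1% + 1.9596 × 4.0% = 12.94%

12.94%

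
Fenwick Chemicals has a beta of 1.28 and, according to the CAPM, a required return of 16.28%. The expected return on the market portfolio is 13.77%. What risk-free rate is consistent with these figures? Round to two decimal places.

E(R) = R_f + β(E(R_m) − R_f) = R_f(1 − β) + β·E(R_m)
16.28% = R_f × (1 − 1.28) + 1.28 × 13.77%
16.28% = R_f × -0.28 + 17.6256%
R_f = (16.28% − 17.6256%) / -0.28 = 4.81%

4.81%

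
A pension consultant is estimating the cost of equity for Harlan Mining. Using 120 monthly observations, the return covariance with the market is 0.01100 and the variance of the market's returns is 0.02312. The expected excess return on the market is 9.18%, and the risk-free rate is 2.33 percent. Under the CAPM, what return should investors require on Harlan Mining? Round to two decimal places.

β = Cov(R_i, R_m) / Var(R_m) = 0.01100 / 0.02312 = 0.4758
E(R) = R_f + β × MRP = 2.33% + 0.4758 × 9.18% = 6.70%

6.70%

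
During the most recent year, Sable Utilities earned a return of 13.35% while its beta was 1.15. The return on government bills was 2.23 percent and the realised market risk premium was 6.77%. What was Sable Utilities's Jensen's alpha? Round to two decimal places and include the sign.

CAPM benchmark = R_f + β(R_m − R_f) = 2.23% + 1.15 × 6.77% = 10.0155%
α = actual − benchmark = 13.35% − 10.0155% = +3.33%

+3.33%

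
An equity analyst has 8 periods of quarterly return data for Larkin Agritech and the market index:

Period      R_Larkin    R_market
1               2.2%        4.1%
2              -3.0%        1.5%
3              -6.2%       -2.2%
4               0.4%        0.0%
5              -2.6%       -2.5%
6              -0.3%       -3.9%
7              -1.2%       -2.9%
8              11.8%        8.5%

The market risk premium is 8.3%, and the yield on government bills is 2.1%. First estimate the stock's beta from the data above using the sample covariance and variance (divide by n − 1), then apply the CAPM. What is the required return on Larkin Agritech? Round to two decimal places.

10.67%

Mean R_i = (2.2 − 3.0 − 6.2 + 0.4 − 2.6 − 0.3 − 1.2 + 11.8) / 8 = 0.1375%
Mean R_m = (4.1 + 1.5 − 2.2 + 0.0 − 2.5 − 3.9 − 2.9 + 8.5) / 8 = 0.3250%
Σ(R_i − R̄_i)(R_m − R̄_m) = 129.2525  ⇒  Cov = 129.2525 / 7 = 18.4646
Σ(R_m − R̄_m)² = 125.1750  ⇒  Var(R_m) = 125.1750 / 7 = 17.8821
β = Cov / Var(R_m) = 18.4646 / 17.8821 = 1.0326
E(R) = R_f + β × MRP = 2.1% + 1.0326 × 8.3% = 10.67%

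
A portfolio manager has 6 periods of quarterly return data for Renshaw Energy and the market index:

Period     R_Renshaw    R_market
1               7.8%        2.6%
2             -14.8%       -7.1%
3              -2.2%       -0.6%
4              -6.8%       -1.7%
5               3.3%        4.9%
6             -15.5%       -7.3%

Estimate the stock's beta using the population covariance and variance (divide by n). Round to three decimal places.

1.815

Mean R_i = (7.8 − 14.8 − 2.2 − 6.8 + 3.3 − 15.5) / 6 = -4.7000%
Mean R_m = (2.6 − 7.1 − 0.6 − 1.7 + 4.9 − 7.3) / 6 = -1.5333%
Σ(R_i − R̄_i)(R_m − R̄_m) = 224.3200  ⇒  Cov = 224.3200 / 6 = 37.3867
Σ(R_m − R̄_m)² = 123.6133  ⇒  Var(R_m) = 123.6133 / 6 = 20.6022
β = Cov / Var(R_m) = 37.3867 / 20.6022 = 1.8147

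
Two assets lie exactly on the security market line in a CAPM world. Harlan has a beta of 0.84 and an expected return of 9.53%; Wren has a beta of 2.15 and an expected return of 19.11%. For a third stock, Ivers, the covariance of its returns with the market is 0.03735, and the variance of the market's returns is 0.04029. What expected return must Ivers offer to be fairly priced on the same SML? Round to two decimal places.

10.17%

MRP = (19.11% − 9.53%) / (2.15 − 0.84) = 7.3130%
R_f = 9.53% − 0.84 × 7.3130% = 3.3871%
β_Ivers = Cov / Var(R_m) = 0.03735 / 0.04029 = 0.9270
E(R_Ivers) = R_f + β × MRP = 3.3871% + 0.9270 × 7.3130% = 10.17%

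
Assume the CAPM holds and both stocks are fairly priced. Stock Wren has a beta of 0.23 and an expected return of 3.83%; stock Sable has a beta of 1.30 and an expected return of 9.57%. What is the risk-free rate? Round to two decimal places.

Both satisfy E(R) = R_f + β·MRP, so the slope of the SML is
MRP = (9.57% − 3.83%) / (1.30 − 0.23) = 5.74% / 1.07 = 5.3645%
R_f = E(R_Wren) − β_Wren·MRP = 3.83% − 0.23 × 5.3645% = 2.5962%

2.60%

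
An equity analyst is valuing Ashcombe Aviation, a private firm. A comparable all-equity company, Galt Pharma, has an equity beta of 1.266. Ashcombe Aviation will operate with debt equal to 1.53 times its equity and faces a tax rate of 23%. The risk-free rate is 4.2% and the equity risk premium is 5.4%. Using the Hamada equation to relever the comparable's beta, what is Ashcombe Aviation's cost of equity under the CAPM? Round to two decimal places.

β_L = β_U × [1 + (1 − t)(D/E)] = 1.266 × [1 + (1 − 0.23) × 1.53]
    = 1.266 × [1 + 0.77 × 1.53] = 1.266 × 2.1781 = 2.7575
E(R) = R_f + β_L × MRP = 4.2% + 2.7575 × 5.4% = 19.09%

19.09%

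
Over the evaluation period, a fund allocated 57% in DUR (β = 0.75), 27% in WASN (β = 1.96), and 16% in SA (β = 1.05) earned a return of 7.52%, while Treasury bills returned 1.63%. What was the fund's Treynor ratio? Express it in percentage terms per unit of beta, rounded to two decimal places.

5.24%

β_P = 0.57×0.75 + 0.27×1.96 + 0.16×1.05 = 1.1247
Treynor = (R_P − R_f) / β_P = (7.52% − 1.63%) / 1.1247 = 5.89% / 1.1247 = 5.24%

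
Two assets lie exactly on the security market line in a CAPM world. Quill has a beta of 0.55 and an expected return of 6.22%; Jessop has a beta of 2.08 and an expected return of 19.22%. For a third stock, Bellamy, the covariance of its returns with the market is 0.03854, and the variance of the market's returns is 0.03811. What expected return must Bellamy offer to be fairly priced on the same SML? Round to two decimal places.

MRP = (19.22% − 6.22%) / (2.08 − 0.55) = 8.4967%
R_f = 6.22% − 0.55 × 8.4967% = 1.5468%
β_Bellamy = Cov / Var(R_m) = 0.03854 / 0.03811 = 1.0113
E(R_Bellamy) = R_f + β × MRP = 1.5468% + 1.0113 × 8.4967% = 10.14%

10.14%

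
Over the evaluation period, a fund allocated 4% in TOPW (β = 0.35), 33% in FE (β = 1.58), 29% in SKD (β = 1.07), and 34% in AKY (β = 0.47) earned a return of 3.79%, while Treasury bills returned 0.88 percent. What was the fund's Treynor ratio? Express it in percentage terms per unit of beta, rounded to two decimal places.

β_P = 0.04×0.35 + 0.33×1.58 + 0.29×1.07 + 0.34×0.47 = 1.0055
Treynor = (R_P − R_f) / β_P = (3.79% − 0.88%) / 1.0055 = 2.91% / 1.0055 = 2.89%

2.89%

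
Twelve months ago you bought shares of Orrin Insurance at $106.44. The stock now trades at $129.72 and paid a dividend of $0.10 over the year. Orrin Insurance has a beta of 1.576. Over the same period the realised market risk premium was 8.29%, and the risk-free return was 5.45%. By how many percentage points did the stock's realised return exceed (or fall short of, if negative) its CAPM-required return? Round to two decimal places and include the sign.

Realised HPR = (P1 + D1 − P0) / P0 = (129.72 + 0.10 − 106.44) / 106.44 = 23.38 / 106.44 = 21.9654%
CAPM required = R_f + β·MRP = 5.45% + 1.576 × 8.29% = 18.51504%
α = realised − required = 21.9654% − 18.51504% = +3.45%

+3.45%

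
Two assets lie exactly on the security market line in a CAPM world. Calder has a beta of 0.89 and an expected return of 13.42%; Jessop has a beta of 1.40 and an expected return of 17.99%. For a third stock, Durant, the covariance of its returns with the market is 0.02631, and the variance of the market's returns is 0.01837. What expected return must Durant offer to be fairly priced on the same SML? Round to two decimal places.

MRP = (17.99% − 13.42%) / (1.40 − 0.89) = 8.9608%
R_f = 13.42% − 0.89 × 8.9608% = 5.4449%
β_Durant = Cov / Var(R_m) = 0.02631 / 0.01837 = 1.4322
E(R_Durant) = R_f + β × MRP = 5.4449% + 1.4322 × 8.9608% = 18.28%

18.28%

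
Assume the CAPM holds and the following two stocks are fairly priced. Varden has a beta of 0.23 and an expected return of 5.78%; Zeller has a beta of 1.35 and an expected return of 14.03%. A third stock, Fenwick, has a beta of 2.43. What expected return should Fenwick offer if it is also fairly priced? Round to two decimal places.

MRP (SML slope) = (14.03% − 5.78%) / (1.35 − 0.23) = 8.25% / 1.12 = 7.3661%
R_f (intercept) = 5.78% − 0.23 × 7.3661% = 4.0858%
E(R_Fenwick) = R_f + β × MRP = 4.0858% + 2.43 × 7.3661% = 21.99%

21.99%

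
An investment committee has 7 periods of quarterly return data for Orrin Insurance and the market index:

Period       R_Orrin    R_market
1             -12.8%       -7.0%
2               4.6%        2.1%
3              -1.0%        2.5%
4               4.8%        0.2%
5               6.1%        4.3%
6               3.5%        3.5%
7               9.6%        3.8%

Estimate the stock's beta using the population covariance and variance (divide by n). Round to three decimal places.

Mean R_i = (-12.8 + 4.6 − 1.0 + 4.8 + 6.1 + 3.5 + 9.6) / 7 = 2.1143%
Mean R_m = (-7.0 + 2.1 + 2.5 + 0.2 + 4.3 + 3.5 + 3.8) / 7 = 1.3429%
Σ(R_i − R̄_i)(R_m − R̄_m) = 152.8057  ⇒  Cov = 152.8057 / 7 = 21.8294
Σ(R_m − R̄_m)² = 92.2571  ⇒  Var(R_m) = 92.2571 / 7 = 13.1796
β = Cov / Var(R_m) = 21.8294 / 13.1796 = 1.6563

1.656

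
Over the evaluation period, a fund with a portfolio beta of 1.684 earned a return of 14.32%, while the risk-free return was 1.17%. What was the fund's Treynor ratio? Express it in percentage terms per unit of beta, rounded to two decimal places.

7.81%

Treynor = (R_P − R_f) / β_P = (14.32% − 1.17%) / 1.6840 = 13.15% / 1.6840 = 7.81%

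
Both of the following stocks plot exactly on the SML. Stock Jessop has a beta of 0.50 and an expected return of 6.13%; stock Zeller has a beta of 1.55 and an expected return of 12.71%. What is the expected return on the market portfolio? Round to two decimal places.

9.26%

Both satisfy E(R) = R_f + β·MRP, so the slope of the SML is
MRP = (12.71% − 6.13%) / (1.55 − 0.50) = 6.58% / 1.05 = 6.2667%
R_f = E(R_Jessop) − β_Jessop·MRP = 6.13% − 0.50 × 6.2667% = 2.9967%
E(R_m) = R_f + MRP = 2.9967% + 6.2667% = 9.26%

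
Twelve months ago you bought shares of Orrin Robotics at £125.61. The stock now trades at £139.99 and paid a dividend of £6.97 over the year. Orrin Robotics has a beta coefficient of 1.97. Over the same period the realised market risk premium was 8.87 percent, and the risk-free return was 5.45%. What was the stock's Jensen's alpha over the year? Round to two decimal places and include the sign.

Realised HPR = (P1 + D1 − P0) / P0 = (139.99 + 6.97 − 125.61) / 125.61 = 21.35 / 125.61 = 16.9971%
CAPM required = R_f + β·MRP = 5.45% + 1.97 × 8.87% = 22.9239%
α = realised − required = 16.9971% − 22.9239% = -5.93%

-5.93%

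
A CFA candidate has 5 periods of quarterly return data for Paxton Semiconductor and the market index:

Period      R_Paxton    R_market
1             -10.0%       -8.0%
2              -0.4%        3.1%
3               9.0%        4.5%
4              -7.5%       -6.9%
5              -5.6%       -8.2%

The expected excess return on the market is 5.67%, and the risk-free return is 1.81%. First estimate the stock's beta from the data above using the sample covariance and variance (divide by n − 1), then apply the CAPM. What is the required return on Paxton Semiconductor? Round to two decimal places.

Mean R_i = (-10.0 − 0.4 + 9.0 − 7.5 − 5.6) / 5 = -2.9000%
Mean R_m = (-8.0 + 3.1 + 4.5 − 6.9 − 8.2) / 5 = -3.1000%
Σ(R_i − R̄_i)(R_m − R̄_m) = 171.9800  ⇒  Cov = 171.9800 / 4 = 42.9950
Σ(R_m − R̄_m)² = 160.6600  ⇒  Var(R_m) = 160.6600 / 4 = 40.1650
β = Cov / Var(R_m) = 42.9950 / 40.1650 = 1.0705
E(R) = R_f + β × MRP = 1.81% + 1.0705 × 5.67% = 7.88%

7.88%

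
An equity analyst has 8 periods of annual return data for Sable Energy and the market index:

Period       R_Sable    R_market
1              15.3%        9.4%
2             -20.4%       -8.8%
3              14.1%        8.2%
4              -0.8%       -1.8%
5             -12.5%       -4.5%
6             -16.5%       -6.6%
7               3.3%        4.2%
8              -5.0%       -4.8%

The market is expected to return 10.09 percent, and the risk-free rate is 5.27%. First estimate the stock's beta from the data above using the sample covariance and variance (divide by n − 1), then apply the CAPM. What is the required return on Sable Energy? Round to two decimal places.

14.26%

Mean R_i = (15.3 − 20.4 + 14.1 − 0.8 − 12.5 − 16.5 + 3.3 − 5.0) / 8 = -2.8125%
Mean R_m = (9.4 − 8.8 + 8.2 − 1.8 − 4.5 − 6.6 + 4.2 − 4.8) / 8 = -0.5875%
Σ(R_i − R̄_i)(R_m − R̄_m) = 630.1913  ⇒  Cov = 630.1913 / 7 = 90.0273
Σ(R_m − R̄_m)² = 338.0088  ⇒  Var(R_m) = 338.0088 / 7 = 48.2870
β = Cov / Var(R_m) = 90.0273 / 48.2870 = 1.8644
MRP = 10.09% − 5.27% = 4.82%
E(R) = R_f + β × MRP = 5.27% + 1.8644 × 4.82% = 14.26%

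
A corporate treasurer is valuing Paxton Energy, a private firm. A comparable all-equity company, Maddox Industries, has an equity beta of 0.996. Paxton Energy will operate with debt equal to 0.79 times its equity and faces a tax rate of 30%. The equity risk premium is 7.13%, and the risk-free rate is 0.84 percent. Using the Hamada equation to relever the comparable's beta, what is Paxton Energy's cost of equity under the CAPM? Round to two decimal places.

11.87%

β_L = β_U × [1 + (1 − t)(D/E)] = 0.996 × [1 + (1 − 0.30) × 0.79]
    = 0.996 × [1 + 0.70 × 0.79] = 0.996 × 1.5530 = 1.5468
E(R) = R_f + β_L × MRP = 0.84% + 1.5468 × 7.13% = 11.87%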